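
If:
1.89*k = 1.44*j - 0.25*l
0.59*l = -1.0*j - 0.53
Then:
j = -0.59*l - 0.53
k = -0.581798941798942*l - 0.403809523809524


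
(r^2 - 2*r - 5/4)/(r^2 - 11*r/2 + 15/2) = (r + 1/2)/(r - 3)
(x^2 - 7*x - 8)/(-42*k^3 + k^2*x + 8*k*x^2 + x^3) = (x^2 - 7*x - 8)/(-42*k^3 + k^2*x + 8*k*x^2 + x^3)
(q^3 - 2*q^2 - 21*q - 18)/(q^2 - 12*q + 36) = (q^2 + 4*q + 3)/(q - 6)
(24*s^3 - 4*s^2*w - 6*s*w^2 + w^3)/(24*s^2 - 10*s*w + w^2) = (4*s^2 - w^2)/(4*s - w)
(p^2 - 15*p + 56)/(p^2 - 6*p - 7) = (p - 8)/(p + 1)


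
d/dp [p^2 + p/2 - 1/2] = 2*p + 1/2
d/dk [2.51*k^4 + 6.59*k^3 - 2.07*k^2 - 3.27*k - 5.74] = 10.04*k^3 + 19.77*k^2 - 4.14*k - 3.27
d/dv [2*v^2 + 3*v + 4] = 4*v + 3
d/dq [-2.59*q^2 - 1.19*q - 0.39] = -5.18*q - 1.19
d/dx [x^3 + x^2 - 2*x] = 3*x^2 + 2*x - 2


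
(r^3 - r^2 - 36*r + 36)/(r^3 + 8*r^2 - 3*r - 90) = (r^2 - 7*r + 6)/(r^2 + 2*r - 15)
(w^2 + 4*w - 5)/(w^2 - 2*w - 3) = (-w^2 - 4*w + 5)/(-w^2 + 2*w + 3)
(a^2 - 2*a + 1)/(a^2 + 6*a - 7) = (a - 1)/(a + 7)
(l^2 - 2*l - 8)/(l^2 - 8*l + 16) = (l + 2)/(l - 4)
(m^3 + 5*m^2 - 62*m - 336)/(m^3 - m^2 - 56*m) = (m + 6)/m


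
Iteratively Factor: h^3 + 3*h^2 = (h + 3)*(h^2) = h*(h + 3)*(h)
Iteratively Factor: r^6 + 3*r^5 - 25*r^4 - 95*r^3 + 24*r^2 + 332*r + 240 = (r + 4)*(r^5 - r^4 - 21*r^3 - 11*r^2 + 68*r + 60) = (r + 1)*(r + 4)*(r^4 - 2*r^3 - 19*r^2 + 8*r + 60) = (r - 2)*(r + 1)*(r + 4)*(r^3 - 19*r - 30) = (r - 5)*(r - 2)*(r + 1)*(r + 4)*(r^2 + 5*r + 6) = (r - 5)*(r - 2)*(r + 1)*(r + 2)*(r + 4)*(r + 3)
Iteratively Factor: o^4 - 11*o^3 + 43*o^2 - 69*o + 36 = (o - 3)*(o^3 - 8*o^2 + 19*o - 12) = (o - 4)*(o - 3)*(o^2 - 4*o + 3) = (o - 4)*(o - 3)^2*(o - 1)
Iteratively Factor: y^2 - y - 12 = (y + 3)*(y - 4)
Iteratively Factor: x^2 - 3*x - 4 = (x + 1)*(x - 4)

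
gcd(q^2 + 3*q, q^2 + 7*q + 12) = q + 3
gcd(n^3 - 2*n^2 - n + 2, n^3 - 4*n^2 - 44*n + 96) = n - 2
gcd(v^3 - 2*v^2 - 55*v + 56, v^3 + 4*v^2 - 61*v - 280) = v^2 - v - 56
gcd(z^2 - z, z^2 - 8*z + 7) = z - 1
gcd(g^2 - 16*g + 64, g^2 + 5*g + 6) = 1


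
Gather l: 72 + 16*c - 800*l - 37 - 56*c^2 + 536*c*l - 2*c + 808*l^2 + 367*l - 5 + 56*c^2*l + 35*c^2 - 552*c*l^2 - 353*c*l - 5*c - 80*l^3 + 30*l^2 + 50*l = -21*c^2 + 9*c - 80*l^3 + l^2*(838 - 552*c) + l*(56*c^2 + 183*c - 383) + 30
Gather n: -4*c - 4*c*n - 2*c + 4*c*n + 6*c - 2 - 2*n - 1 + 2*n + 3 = 0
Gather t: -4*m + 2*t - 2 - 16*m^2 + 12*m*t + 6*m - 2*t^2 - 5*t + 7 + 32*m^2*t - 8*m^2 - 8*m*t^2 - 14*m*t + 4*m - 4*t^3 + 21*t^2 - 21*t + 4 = -24*m^2 + 6*m - 4*t^3 + t^2*(19 - 8*m) + t*(32*m^2 - 2*m - 24) + 9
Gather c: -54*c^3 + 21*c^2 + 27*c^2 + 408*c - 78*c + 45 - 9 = -54*c^3 + 48*c^2 + 330*c + 36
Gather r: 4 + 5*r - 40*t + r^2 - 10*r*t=r^2 + r*(5 - 10*t) - 40*t + 4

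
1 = 1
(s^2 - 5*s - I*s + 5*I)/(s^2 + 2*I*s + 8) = (s^2 - 5*s - I*s + 5*I)/(s^2 + 2*I*s + 8)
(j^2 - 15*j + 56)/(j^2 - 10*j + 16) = (j - 7)/(j - 2)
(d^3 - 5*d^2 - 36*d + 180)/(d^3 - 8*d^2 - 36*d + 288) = (d - 5)/(d - 8)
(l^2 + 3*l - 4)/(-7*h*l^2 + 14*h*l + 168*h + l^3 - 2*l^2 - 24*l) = (1 - l)/(7*h*l - 42*h - l^2 + 6*l)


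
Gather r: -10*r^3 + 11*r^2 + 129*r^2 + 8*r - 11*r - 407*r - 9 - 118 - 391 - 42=-10*r^3 + 140*r^2 - 410*r - 560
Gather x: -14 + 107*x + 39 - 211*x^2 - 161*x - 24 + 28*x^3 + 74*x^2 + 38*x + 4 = 28*x^3 - 137*x^2 - 16*x + 5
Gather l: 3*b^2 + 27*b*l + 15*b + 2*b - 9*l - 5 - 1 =3*b^2 + 17*b + l*(27*b - 9) - 6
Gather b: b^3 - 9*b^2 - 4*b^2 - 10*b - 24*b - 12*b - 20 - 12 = b^3 - 13*b^2 - 46*b - 32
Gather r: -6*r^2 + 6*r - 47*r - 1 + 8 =-6*r^2 - 41*r + 7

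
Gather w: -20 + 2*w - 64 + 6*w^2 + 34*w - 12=6*w^2 + 36*w - 96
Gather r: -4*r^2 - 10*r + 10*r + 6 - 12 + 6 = -4*r^2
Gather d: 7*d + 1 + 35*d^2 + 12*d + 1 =35*d^2 + 19*d + 2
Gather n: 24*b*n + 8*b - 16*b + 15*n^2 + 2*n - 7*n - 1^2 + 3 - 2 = -8*b + 15*n^2 + n*(24*b - 5)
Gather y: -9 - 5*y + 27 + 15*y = 10*y + 18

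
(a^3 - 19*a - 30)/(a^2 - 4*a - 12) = (a^2 - 2*a - 15)/(a - 6)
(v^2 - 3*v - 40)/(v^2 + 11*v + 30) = (v - 8)/(v + 6)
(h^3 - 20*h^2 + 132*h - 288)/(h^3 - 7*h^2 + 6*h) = (h^2 - 14*h + 48)/(h*(h - 1))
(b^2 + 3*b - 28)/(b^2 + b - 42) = (b - 4)/(b - 6)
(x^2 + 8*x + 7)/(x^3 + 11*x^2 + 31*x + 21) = 1/(x + 3)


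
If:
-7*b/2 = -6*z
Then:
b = 12*z/7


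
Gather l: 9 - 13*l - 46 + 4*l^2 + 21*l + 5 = 4*l^2 + 8*l - 32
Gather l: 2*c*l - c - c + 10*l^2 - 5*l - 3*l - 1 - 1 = -2*c + 10*l^2 + l*(2*c - 8) - 2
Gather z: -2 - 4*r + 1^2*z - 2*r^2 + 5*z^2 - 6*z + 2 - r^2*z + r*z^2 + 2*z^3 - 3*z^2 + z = -2*r^2 - 4*r + 2*z^3 + z^2*(r + 2) + z*(-r^2 - 4)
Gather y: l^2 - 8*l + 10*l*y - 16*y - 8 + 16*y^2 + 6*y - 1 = l^2 - 8*l + 16*y^2 + y*(10*l - 10) - 9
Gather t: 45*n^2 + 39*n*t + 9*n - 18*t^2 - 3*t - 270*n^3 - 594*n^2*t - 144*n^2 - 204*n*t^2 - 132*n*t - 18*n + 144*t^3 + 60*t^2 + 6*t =-270*n^3 - 99*n^2 - 9*n + 144*t^3 + t^2*(42 - 204*n) + t*(-594*n^2 - 93*n + 3)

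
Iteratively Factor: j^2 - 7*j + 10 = (j - 5)*(j - 2)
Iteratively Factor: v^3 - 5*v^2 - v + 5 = (v - 5)*(v^2 - 1) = (v - 5)*(v - 1)*(v + 1)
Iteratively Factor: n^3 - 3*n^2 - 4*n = (n)*(n^2 - 3*n - 4) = n*(n - 4)*(n + 1)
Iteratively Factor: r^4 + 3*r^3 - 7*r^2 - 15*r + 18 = (r + 3)*(r^3 - 7*r + 6) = (r - 2)*(r + 3)*(r^2 + 2*r - 3) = (r - 2)*(r + 3)^2*(r - 1)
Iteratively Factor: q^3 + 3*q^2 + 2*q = (q + 1)*(q^2 + 2*q) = q*(q + 1)*(q + 2)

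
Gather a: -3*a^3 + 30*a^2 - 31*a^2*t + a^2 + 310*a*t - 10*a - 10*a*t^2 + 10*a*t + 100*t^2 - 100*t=-3*a^3 + a^2*(31 - 31*t) + a*(-10*t^2 + 320*t - 10) + 100*t^2 - 100*t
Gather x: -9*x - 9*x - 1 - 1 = -18*x - 2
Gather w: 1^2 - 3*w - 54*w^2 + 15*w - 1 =-54*w^2 + 12*w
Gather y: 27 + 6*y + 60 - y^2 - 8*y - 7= -y^2 - 2*y + 80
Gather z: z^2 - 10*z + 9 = z^2 - 10*z + 9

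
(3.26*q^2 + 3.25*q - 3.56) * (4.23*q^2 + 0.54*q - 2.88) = 13.7898*q^4 + 15.5079*q^3 - 22.6926*q^2 - 11.2824*q + 10.2528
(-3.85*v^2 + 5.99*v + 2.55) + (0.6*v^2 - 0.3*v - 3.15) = -3.25*v^2 + 5.69*v - 0.6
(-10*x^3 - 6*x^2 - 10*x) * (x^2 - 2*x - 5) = -10*x^5 + 14*x^4 + 52*x^3 + 50*x^2 + 50*x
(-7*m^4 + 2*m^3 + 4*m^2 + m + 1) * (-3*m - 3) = 21*m^5 + 15*m^4 - 18*m^3 - 15*m^2 - 6*m - 3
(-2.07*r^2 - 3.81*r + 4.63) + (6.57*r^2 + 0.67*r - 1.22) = 4.5*r^2 - 3.14*r + 3.41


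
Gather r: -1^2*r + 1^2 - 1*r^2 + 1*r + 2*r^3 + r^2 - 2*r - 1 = 2*r^3 - 2*r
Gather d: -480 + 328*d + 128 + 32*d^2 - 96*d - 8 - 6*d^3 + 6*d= -6*d^3 + 32*d^2 + 238*d - 360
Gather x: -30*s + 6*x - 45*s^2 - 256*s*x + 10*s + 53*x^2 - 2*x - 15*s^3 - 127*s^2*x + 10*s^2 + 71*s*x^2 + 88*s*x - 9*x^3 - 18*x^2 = -15*s^3 - 35*s^2 - 20*s - 9*x^3 + x^2*(71*s + 35) + x*(-127*s^2 - 168*s + 4)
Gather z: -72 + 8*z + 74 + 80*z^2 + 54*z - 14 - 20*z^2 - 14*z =60*z^2 + 48*z - 12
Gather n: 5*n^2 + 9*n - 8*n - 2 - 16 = 5*n^2 + n - 18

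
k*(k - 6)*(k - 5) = k^3 - 11*k^2 + 30*k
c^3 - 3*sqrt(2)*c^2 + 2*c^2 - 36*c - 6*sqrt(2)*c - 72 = (c + 2)*(c - 6*sqrt(2))*(c + 3*sqrt(2))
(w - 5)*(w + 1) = w^2 - 4*w - 5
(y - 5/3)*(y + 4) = y^2 + 7*y/3 - 20/3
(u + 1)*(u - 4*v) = u^2 - 4*u*v + u - 4*v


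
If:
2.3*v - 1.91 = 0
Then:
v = 0.83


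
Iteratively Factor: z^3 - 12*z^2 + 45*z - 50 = (z - 5)*(z^2 - 7*z + 10) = (z - 5)^2*(z - 2)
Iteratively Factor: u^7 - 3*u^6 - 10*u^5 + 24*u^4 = (u)*(u^6 - 3*u^5 - 10*u^4 + 24*u^3) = u*(u + 3)*(u^5 - 6*u^4 + 8*u^3) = u^2*(u + 3)*(u^4 - 6*u^3 + 8*u^2) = u^3*(u + 3)*(u^3 - 6*u^2 + 8*u) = u^3*(u - 2)*(u + 3)*(u^2 - 4*u) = u^3*(u - 4)*(u - 2)*(u + 3)*(u)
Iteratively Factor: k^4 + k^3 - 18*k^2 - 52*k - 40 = (k + 2)*(k^3 - k^2 - 16*k - 20) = (k + 2)^2*(k^2 - 3*k - 10) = (k + 2)^3*(k - 5)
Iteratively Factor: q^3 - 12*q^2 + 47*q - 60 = (q - 5)*(q^2 - 7*q + 12) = (q - 5)*(q - 4)*(q - 3)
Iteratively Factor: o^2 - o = (o)*(o - 1)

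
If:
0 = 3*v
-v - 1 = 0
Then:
No Solution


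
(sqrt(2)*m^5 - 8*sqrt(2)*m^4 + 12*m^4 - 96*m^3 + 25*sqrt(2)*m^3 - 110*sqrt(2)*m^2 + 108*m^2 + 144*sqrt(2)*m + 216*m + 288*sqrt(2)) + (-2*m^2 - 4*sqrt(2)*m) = sqrt(2)*m^5 - 8*sqrt(2)*m^4 + 12*m^4 - 96*m^3 + 25*sqrt(2)*m^3 - 110*sqrt(2)*m^2 + 106*m^2 + 140*sqrt(2)*m + 216*m + 288*sqrt(2)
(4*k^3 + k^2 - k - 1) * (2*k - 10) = 8*k^4 - 38*k^3 - 12*k^2 + 8*k + 10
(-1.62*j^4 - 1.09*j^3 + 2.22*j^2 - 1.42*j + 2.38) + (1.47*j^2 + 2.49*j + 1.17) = -1.62*j^4 - 1.09*j^3 + 3.69*j^2 + 1.07*j + 3.55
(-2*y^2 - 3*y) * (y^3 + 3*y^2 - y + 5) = -2*y^5 - 9*y^4 - 7*y^3 - 7*y^2 - 15*y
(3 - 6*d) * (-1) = 6*d - 3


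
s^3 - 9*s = s*(s - 3)*(s + 3)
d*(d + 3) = d^2 + 3*d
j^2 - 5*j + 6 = (j - 3)*(j - 2)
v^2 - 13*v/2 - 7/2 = (v - 7)*(v + 1/2)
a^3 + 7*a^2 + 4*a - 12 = (a - 1)*(a + 2)*(a + 6)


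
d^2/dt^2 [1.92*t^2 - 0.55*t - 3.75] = 3.84000000000000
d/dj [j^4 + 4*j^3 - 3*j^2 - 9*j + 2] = 4*j^3 + 12*j^2 - 6*j - 9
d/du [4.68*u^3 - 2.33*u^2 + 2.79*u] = 14.04*u^2 - 4.66*u + 2.79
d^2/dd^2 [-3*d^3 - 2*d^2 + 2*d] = -18*d - 4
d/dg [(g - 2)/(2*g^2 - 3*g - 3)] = (2*g^2 - 3*g - (g - 2)*(4*g - 3) - 3)/(-2*g^2 + 3*g + 3)^2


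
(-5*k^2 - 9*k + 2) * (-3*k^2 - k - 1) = 15*k^4 + 32*k^3 + 8*k^2 + 7*k - 2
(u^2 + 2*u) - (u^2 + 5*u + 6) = -3*u - 6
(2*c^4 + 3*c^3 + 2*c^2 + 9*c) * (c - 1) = 2*c^5 + c^4 - c^3 + 7*c^2 - 9*c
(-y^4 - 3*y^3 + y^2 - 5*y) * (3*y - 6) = -3*y^5 - 3*y^4 + 21*y^3 - 21*y^2 + 30*y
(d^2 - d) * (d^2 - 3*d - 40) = d^4 - 4*d^3 - 37*d^2 + 40*d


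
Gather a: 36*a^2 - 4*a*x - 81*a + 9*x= 36*a^2 + a*(-4*x - 81) + 9*x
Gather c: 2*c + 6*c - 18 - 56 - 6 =8*c - 80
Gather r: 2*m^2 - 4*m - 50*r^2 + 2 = 2*m^2 - 4*m - 50*r^2 + 2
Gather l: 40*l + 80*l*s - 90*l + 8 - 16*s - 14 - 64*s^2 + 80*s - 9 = l*(80*s - 50) - 64*s^2 + 64*s - 15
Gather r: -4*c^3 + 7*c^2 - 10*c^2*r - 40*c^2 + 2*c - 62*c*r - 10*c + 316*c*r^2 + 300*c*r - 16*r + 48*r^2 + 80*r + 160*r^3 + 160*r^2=-4*c^3 - 33*c^2 - 8*c + 160*r^3 + r^2*(316*c + 208) + r*(-10*c^2 + 238*c + 64)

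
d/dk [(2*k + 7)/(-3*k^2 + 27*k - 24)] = (2*k^2 + 14*k - 79)/(3*(k^4 - 18*k^3 + 97*k^2 - 144*k + 64))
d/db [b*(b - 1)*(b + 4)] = 3*b^2 + 6*b - 4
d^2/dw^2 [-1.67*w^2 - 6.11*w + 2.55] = -3.34000000000000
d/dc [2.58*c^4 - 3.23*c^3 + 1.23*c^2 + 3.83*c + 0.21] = 10.32*c^3 - 9.69*c^2 + 2.46*c + 3.83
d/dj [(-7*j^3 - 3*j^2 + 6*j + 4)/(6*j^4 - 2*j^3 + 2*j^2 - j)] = (42*j^6 + 36*j^5 - 128*j^4 - 58*j^3 + 15*j^2 - 16*j + 4)/(j^2*(36*j^6 - 24*j^5 + 28*j^4 - 20*j^3 + 8*j^2 - 4*j + 1))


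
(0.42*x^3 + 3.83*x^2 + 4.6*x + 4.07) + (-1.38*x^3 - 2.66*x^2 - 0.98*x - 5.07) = -0.96*x^3 + 1.17*x^2 + 3.62*x - 1.0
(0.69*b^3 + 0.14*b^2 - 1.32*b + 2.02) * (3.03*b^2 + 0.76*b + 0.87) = 2.0907*b^5 + 0.9486*b^4 - 3.2929*b^3 + 5.2392*b^2 + 0.3868*b + 1.7574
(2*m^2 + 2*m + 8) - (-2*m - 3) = 2*m^2 + 4*m + 11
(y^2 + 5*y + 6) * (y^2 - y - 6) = y^4 + 4*y^3 - 5*y^2 - 36*y - 36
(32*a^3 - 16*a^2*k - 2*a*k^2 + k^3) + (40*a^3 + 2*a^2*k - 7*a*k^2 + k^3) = 72*a^3 - 14*a^2*k - 9*a*k^2 + 2*k^3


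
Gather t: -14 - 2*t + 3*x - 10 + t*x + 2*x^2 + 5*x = t*(x - 2) + 2*x^2 + 8*x - 24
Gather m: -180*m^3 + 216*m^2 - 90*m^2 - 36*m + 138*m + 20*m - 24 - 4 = -180*m^3 + 126*m^2 + 122*m - 28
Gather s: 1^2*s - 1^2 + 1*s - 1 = 2*s - 2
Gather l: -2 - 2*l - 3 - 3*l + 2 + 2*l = -3*l - 3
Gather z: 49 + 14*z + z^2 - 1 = z^2 + 14*z + 48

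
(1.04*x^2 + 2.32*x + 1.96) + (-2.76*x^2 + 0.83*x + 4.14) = -1.72*x^2 + 3.15*x + 6.1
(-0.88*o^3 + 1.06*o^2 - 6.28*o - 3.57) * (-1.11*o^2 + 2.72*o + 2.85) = 0.9768*o^5 - 3.5702*o^4 + 7.346*o^3 - 10.0979*o^2 - 27.6084*o - 10.1745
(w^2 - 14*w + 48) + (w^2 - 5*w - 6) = 2*w^2 - 19*w + 42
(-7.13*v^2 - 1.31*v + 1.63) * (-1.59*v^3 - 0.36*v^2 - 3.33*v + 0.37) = 11.3367*v^5 + 4.6497*v^4 + 21.6228*v^3 + 1.1374*v^2 - 5.9126*v + 0.6031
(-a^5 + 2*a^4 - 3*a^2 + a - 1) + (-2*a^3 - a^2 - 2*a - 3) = -a^5 + 2*a^4 - 2*a^3 - 4*a^2 - a - 4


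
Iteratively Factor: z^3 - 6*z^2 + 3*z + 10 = (z + 1)*(z^2 - 7*z + 10) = (z - 5)*(z + 1)*(z - 2)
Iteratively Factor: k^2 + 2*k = (k + 2)*(k)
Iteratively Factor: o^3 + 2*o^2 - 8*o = (o)*(o^2 + 2*o - 8) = o*(o - 2)*(o + 4)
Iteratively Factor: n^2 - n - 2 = (n + 1)*(n - 2)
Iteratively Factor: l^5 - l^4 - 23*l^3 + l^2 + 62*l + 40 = (l - 5)*(l^4 + 4*l^3 - 3*l^2 - 14*l - 8) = (l - 5)*(l + 4)*(l^3 - 3*l - 2) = (l - 5)*(l + 1)*(l + 4)*(l^2 - l - 2) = (l - 5)*(l - 2)*(l + 1)*(l + 4)*(l + 1)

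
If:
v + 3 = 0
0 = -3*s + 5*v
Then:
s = -5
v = -3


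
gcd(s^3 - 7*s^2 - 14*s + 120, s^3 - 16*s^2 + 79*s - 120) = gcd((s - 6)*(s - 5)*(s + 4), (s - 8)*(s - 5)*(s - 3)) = s - 5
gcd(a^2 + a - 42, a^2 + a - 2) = 1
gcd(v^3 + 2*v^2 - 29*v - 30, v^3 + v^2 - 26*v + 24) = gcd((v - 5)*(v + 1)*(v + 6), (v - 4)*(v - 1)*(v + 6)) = v + 6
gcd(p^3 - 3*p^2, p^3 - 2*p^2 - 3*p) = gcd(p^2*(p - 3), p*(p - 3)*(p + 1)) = p^2 - 3*p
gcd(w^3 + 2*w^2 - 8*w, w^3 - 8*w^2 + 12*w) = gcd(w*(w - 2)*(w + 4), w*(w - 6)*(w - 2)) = w^2 - 2*w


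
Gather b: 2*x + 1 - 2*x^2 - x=-2*x^2 + x + 1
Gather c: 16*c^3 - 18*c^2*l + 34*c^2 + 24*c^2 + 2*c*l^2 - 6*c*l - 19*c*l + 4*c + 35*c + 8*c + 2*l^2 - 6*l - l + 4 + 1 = 16*c^3 + c^2*(58 - 18*l) + c*(2*l^2 - 25*l + 47) + 2*l^2 - 7*l + 5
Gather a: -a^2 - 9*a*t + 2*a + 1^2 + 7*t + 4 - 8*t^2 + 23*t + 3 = -a^2 + a*(2 - 9*t) - 8*t^2 + 30*t + 8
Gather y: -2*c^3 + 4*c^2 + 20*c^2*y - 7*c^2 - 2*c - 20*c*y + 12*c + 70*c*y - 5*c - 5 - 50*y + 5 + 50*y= -2*c^3 - 3*c^2 + 5*c + y*(20*c^2 + 50*c)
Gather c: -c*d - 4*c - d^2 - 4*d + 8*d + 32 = c*(-d - 4) - d^2 + 4*d + 32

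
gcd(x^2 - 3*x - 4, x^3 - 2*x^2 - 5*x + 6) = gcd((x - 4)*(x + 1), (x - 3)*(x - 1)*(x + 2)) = 1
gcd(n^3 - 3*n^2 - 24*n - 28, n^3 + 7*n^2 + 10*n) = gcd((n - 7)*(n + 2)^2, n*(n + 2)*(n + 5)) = n + 2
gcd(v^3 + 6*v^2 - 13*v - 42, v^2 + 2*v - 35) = v + 7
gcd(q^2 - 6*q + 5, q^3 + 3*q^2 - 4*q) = q - 1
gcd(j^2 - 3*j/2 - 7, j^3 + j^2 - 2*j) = j + 2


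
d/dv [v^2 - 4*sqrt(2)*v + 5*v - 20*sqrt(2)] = 2*v - 4*sqrt(2) + 5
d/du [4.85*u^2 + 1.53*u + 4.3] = 9.7*u + 1.53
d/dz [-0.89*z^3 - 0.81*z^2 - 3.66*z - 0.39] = -2.67*z^2 - 1.62*z - 3.66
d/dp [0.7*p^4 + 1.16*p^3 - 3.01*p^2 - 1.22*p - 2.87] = 2.8*p^3 + 3.48*p^2 - 6.02*p - 1.22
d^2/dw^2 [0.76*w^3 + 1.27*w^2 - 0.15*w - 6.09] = 4.56*w + 2.54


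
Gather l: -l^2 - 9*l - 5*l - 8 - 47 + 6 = -l^2 - 14*l - 49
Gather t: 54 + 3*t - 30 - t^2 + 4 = -t^2 + 3*t + 28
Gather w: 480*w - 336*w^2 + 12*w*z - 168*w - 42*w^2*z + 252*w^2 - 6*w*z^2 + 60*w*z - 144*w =w^2*(-42*z - 84) + w*(-6*z^2 + 72*z + 168)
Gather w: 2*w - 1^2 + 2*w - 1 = 4*w - 2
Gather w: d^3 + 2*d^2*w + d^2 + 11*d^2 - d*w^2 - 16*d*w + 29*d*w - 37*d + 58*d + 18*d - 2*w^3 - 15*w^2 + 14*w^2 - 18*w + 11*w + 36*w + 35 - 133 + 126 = d^3 + 12*d^2 + 39*d - 2*w^3 + w^2*(-d - 1) + w*(2*d^2 + 13*d + 29) + 28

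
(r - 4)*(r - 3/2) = r^2 - 11*r/2 + 6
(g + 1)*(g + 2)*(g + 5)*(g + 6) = g^4 + 14*g^3 + 65*g^2 + 112*g + 60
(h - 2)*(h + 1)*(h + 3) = h^3 + 2*h^2 - 5*h - 6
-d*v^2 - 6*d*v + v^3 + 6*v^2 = v*(-d + v)*(v + 6)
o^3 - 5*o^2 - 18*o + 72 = (o - 6)*(o - 3)*(o + 4)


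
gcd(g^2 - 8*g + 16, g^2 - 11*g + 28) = g - 4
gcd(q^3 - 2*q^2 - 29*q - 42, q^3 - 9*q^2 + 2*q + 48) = q + 2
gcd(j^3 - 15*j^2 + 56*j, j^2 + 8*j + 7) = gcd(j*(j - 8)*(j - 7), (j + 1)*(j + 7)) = 1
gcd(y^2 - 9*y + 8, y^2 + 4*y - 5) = y - 1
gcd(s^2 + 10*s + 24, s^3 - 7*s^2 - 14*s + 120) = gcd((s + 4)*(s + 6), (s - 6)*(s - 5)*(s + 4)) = s + 4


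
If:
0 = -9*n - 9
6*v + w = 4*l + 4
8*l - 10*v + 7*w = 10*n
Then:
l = -13*w/2 - 5/2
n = -1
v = -9*w/2 - 1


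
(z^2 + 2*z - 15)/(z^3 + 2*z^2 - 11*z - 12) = (z + 5)/(z^2 + 5*z + 4)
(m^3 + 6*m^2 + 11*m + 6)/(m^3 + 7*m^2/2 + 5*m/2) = 2*(m^2 + 5*m + 6)/(m*(2*m + 5))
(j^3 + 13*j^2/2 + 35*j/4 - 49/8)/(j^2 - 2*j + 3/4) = (4*j^2 + 28*j + 49)/(2*(2*j - 3))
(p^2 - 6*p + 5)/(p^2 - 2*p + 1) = (p - 5)/(p - 1)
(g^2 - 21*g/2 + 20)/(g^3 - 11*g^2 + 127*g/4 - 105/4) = 2*(g - 8)/(2*g^2 - 17*g + 21)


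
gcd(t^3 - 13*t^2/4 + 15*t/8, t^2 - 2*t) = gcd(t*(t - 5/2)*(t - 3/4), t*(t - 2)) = t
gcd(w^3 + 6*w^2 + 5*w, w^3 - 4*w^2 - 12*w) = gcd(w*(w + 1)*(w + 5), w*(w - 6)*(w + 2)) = w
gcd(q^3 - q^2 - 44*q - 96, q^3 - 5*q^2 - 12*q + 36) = q + 3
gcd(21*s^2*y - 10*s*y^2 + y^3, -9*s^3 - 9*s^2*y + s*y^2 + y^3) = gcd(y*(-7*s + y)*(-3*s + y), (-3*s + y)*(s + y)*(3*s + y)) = -3*s + y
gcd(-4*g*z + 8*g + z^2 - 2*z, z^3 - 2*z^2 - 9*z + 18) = z - 2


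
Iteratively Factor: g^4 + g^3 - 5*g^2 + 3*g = (g + 3)*(g^3 - 2*g^2 + g) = g*(g + 3)*(g^2 - 2*g + 1) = g*(g - 1)*(g + 3)*(g - 1)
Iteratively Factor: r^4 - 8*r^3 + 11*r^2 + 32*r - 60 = (r - 2)*(r^3 - 6*r^2 - r + 30) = (r - 3)*(r - 2)*(r^2 - 3*r - 10) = (r - 5)*(r - 3)*(r - 2)*(r + 2)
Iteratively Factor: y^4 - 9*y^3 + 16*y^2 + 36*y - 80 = (y + 2)*(y^3 - 11*y^2 + 38*y - 40) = (y - 5)*(y + 2)*(y^2 - 6*y + 8) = (y - 5)*(y - 2)*(y + 2)*(y - 4)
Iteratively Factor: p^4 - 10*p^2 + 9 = (p + 1)*(p^3 - p^2 - 9*p + 9) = (p - 3)*(p + 1)*(p^2 + 2*p - 3) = (p - 3)*(p + 1)*(p + 3)*(p - 1)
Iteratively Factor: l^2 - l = (l - 1)*(l)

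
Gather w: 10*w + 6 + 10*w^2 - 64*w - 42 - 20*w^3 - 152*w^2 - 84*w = -20*w^3 - 142*w^2 - 138*w - 36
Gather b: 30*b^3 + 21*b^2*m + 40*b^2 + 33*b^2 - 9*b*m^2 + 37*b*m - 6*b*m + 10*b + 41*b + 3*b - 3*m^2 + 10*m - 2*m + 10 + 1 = 30*b^3 + b^2*(21*m + 73) + b*(-9*m^2 + 31*m + 54) - 3*m^2 + 8*m + 11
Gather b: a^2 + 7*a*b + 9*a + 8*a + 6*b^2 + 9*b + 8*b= a^2 + 17*a + 6*b^2 + b*(7*a + 17)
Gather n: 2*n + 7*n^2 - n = 7*n^2 + n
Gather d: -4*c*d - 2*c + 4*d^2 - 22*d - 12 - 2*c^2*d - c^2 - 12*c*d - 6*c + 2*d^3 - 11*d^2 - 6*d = -c^2 - 8*c + 2*d^3 - 7*d^2 + d*(-2*c^2 - 16*c - 28) - 12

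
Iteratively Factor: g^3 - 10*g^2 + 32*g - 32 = (g - 4)*(g^2 - 6*g + 8) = (g - 4)*(g - 2)*(g - 4)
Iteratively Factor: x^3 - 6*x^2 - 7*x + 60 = (x - 4)*(x^2 - 2*x - 15) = (x - 5)*(x - 4)*(x + 3)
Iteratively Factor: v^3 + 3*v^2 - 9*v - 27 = (v + 3)*(v^2 - 9) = (v + 3)^2*(v - 3)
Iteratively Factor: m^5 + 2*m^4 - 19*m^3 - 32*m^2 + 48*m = (m + 4)*(m^4 - 2*m^3 - 11*m^2 + 12*m) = (m - 4)*(m + 4)*(m^3 + 2*m^2 - 3*m) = m*(m - 4)*(m + 4)*(m^2 + 2*m - 3) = m*(m - 4)*(m + 3)*(m + 4)*(m - 1)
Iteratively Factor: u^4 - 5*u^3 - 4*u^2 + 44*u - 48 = (u - 4)*(u^3 - u^2 - 8*u + 12) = (u - 4)*(u + 3)*(u^2 - 4*u + 4) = (u - 4)*(u - 2)*(u + 3)*(u - 2)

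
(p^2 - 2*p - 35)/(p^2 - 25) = (p - 7)/(p - 5)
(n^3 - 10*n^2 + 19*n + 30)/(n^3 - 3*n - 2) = (n^2 - 11*n + 30)/(n^2 - n - 2)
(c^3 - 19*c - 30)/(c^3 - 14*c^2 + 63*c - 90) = (c^2 + 5*c + 6)/(c^2 - 9*c + 18)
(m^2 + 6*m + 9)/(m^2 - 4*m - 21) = (m + 3)/(m - 7)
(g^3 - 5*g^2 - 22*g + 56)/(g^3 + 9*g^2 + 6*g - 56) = (g - 7)/(g + 7)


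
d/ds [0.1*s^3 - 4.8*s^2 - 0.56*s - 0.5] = 0.3*s^2 - 9.6*s - 0.56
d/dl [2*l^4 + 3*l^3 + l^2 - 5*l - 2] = 8*l^3 + 9*l^2 + 2*l - 5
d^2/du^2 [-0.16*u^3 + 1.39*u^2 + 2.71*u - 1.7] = 2.78 - 0.96*u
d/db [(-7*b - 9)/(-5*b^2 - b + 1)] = (35*b^2 + 7*b - (7*b + 9)*(10*b + 1) - 7)/(5*b^2 + b - 1)^2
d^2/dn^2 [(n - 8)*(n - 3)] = 2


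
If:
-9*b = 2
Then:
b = -2/9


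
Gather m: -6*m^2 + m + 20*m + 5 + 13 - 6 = -6*m^2 + 21*m + 12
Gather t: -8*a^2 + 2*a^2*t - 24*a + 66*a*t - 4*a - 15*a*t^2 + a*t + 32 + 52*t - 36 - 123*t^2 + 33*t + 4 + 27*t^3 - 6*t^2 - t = -8*a^2 - 28*a + 27*t^3 + t^2*(-15*a - 129) + t*(2*a^2 + 67*a + 84)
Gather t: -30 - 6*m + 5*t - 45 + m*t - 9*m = -15*m + t*(m + 5) - 75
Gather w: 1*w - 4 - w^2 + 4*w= -w^2 + 5*w - 4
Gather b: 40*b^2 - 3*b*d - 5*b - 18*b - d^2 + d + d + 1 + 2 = 40*b^2 + b*(-3*d - 23) - d^2 + 2*d + 3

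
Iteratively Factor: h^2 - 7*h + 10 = (h - 2)*(h - 5)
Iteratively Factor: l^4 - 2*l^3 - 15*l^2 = (l)*(l^3 - 2*l^2 - 15*l) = l*(l + 3)*(l^2 - 5*l) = l*(l - 5)*(l + 3)*(l)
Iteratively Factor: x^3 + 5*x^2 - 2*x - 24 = (x - 2)*(x^2 + 7*x + 12) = (x - 2)*(x + 4)*(x + 3)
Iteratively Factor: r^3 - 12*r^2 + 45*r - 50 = (r - 5)*(r^2 - 7*r + 10) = (r - 5)^2*(r - 2)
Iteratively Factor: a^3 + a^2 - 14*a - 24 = (a + 3)*(a^2 - 2*a - 8) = (a - 4)*(a + 3)*(a + 2)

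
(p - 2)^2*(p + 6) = p^3 + 2*p^2 - 20*p + 24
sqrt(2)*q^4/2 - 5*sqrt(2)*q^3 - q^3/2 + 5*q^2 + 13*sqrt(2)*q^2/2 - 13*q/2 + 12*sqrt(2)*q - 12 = (q - 8)*(q - 3)*(q - sqrt(2)/2)*(sqrt(2)*q/2 + sqrt(2)/2)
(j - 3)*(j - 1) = j^2 - 4*j + 3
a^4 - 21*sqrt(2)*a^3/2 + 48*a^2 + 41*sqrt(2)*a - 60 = (a - 6*sqrt(2))*(a - 5*sqrt(2))*(a - sqrt(2)/2)*(a + sqrt(2))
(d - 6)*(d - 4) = d^2 - 10*d + 24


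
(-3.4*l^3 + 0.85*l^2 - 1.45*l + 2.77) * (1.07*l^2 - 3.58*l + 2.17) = -3.638*l^5 + 13.0815*l^4 - 11.9725*l^3 + 9.9994*l^2 - 13.0631*l + 6.0109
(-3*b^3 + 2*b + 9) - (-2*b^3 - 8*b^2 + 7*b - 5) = -b^3 + 8*b^2 - 5*b + 14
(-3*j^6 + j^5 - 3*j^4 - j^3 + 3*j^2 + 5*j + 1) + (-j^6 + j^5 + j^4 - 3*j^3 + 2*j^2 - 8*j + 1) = -4*j^6 + 2*j^5 - 2*j^4 - 4*j^3 + 5*j^2 - 3*j + 2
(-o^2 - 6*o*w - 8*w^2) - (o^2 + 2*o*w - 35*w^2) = -2*o^2 - 8*o*w + 27*w^2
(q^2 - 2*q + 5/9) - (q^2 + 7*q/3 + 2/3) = -13*q/3 - 1/9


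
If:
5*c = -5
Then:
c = -1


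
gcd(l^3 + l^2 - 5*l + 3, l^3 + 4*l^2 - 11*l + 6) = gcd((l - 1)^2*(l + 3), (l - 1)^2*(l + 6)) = l^2 - 2*l + 1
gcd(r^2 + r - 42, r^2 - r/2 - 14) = 1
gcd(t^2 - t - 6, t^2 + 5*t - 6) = 1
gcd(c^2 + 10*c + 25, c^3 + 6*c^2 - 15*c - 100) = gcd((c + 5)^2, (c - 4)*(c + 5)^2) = c^2 + 10*c + 25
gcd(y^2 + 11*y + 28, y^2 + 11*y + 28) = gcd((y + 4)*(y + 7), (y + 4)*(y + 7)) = y^2 + 11*y + 28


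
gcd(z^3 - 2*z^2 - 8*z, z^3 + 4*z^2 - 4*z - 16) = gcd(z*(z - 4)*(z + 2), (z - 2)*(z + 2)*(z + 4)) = z + 2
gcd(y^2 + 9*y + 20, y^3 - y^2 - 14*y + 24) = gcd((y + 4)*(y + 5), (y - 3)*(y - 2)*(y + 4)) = y + 4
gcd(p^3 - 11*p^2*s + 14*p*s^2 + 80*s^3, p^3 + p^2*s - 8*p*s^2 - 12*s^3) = p + 2*s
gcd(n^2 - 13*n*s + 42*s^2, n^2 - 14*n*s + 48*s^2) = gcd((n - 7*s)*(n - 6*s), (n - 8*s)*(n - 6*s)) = -n + 6*s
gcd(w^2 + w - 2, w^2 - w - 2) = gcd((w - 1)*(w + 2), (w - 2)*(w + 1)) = 1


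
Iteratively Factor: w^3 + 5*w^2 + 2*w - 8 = (w + 4)*(w^2 + w - 2) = (w - 1)*(w + 4)*(w + 2)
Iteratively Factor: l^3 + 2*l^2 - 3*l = (l - 1)*(l^2 + 3*l) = (l - 1)*(l + 3)*(l)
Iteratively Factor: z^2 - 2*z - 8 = (z + 2)*(z - 4)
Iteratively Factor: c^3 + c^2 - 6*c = (c - 2)*(c^2 + 3*c) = c*(c - 2)*(c + 3)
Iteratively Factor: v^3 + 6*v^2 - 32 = (v - 2)*(v^2 + 8*v + 16) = (v - 2)*(v + 4)*(v + 4)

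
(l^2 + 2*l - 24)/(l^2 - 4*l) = (l + 6)/l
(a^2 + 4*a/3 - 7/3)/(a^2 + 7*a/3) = (a - 1)/a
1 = 1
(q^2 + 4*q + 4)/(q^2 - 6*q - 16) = (q + 2)/(q - 8)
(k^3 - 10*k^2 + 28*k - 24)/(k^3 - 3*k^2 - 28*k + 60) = (k - 2)/(k + 5)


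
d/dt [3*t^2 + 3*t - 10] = 6*t + 3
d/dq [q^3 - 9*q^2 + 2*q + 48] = 3*q^2 - 18*q + 2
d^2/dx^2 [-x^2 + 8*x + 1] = -2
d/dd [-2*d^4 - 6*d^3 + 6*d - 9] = -8*d^3 - 18*d^2 + 6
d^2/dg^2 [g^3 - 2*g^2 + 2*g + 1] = 6*g - 4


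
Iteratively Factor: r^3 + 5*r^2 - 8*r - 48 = (r + 4)*(r^2 + r - 12) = (r + 4)^2*(r - 3)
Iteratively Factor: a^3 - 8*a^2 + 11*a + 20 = (a - 4)*(a^2 - 4*a - 5) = (a - 5)*(a - 4)*(a + 1)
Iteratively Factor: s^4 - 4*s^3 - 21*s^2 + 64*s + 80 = (s + 1)*(s^3 - 5*s^2 - 16*s + 80) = (s - 5)*(s + 1)*(s^2 - 16) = (s - 5)*(s - 4)*(s + 1)*(s + 4)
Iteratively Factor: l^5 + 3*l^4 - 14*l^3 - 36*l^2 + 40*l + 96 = (l + 2)*(l^4 + l^3 - 16*l^2 - 4*l + 48) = (l - 3)*(l + 2)*(l^3 + 4*l^2 - 4*l - 16) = (l - 3)*(l - 2)*(l + 2)*(l^2 + 6*l + 8) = (l - 3)*(l - 2)*(l + 2)*(l + 4)*(l + 2)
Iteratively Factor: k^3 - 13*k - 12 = (k + 3)*(k^2 - 3*k - 4) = (k + 1)*(k + 3)*(k - 4)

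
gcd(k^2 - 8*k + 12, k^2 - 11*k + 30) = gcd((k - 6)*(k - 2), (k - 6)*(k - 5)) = k - 6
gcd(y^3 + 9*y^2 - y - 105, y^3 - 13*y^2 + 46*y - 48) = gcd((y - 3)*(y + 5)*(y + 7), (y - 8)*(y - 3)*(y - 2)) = y - 3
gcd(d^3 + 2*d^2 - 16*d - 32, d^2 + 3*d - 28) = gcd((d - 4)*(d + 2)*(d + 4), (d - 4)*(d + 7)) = d - 4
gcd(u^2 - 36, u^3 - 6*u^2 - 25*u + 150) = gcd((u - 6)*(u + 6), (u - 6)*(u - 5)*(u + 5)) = u - 6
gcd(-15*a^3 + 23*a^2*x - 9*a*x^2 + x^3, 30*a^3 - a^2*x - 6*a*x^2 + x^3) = 15*a^2 - 8*a*x + x^2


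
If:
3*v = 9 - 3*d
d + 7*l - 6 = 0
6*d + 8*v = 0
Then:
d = 12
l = -6/7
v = -9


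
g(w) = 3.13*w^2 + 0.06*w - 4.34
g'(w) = 6.26*w + 0.06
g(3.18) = 27.50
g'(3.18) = 19.97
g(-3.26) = 28.73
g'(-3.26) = -20.35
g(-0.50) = -3.59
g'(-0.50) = -3.07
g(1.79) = 5.80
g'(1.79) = 11.27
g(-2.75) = 19.17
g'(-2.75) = -17.16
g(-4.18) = 50.10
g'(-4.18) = -26.11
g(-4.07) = 47.26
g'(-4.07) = -25.42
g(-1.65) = 4.08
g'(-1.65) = -10.27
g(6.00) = 108.70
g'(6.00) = 37.62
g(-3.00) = 23.65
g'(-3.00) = -18.72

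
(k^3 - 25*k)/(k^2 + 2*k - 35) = k*(k + 5)/(k + 7)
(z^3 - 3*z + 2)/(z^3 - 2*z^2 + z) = (z + 2)/z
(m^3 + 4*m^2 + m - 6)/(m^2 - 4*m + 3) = (m^2 + 5*m + 6)/(m - 3)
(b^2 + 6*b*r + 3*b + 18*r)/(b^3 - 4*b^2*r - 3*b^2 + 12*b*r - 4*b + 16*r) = (b^2 + 6*b*r + 3*b + 18*r)/(b^3 - 4*b^2*r - 3*b^2 + 12*b*r - 4*b + 16*r)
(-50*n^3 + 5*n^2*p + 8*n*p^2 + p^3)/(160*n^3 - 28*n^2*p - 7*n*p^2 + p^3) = (-10*n^2 + 3*n*p + p^2)/(32*n^2 - 12*n*p + p^2)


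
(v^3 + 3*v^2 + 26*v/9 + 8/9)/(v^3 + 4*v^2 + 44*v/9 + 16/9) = (v + 1)/(v + 2)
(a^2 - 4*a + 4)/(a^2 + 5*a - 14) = (a - 2)/(a + 7)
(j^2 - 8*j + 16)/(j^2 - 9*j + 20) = (j - 4)/(j - 5)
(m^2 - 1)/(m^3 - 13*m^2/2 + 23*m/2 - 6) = 2*(m + 1)/(2*m^2 - 11*m + 12)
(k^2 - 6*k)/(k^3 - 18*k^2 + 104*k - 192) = k/(k^2 - 12*k + 32)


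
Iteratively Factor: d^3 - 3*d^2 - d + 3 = (d + 1)*(d^2 - 4*d + 3) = (d - 3)*(d + 1)*(d - 1)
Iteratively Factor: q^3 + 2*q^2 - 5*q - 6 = (q - 2)*(q^2 + 4*q + 3) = (q - 2)*(q + 3)*(q + 1)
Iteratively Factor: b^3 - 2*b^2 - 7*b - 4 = (b - 4)*(b^2 + 2*b + 1) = (b - 4)*(b + 1)*(b + 1)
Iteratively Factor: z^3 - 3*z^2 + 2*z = (z - 2)*(z^2 - z) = (z - 2)*(z - 1)*(z)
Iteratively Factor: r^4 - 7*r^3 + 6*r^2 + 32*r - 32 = (r + 2)*(r^3 - 9*r^2 + 24*r - 16) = (r - 1)*(r + 2)*(r^2 - 8*r + 16) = (r - 4)*(r - 1)*(r + 2)*(r - 4)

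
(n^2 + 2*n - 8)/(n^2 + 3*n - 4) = (n - 2)/(n - 1)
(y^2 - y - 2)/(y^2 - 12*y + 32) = (y^2 - y - 2)/(y^2 - 12*y + 32)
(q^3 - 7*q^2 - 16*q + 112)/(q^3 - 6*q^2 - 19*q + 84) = (q - 4)/(q - 3)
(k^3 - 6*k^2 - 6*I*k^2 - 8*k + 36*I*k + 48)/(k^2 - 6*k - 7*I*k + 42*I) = (k^2 - 6*I*k - 8)/(k - 7*I)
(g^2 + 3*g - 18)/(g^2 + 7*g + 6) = (g - 3)/(g + 1)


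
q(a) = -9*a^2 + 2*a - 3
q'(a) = 2 - 18*a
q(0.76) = -6.68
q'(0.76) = -11.68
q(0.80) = -7.16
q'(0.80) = -12.40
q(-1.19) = -18.12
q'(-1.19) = 23.42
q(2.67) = -61.82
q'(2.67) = -46.06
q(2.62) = -59.54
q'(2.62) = -45.16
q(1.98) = -34.32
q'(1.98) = -33.64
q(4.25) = -157.06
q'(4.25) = -74.50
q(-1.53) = -27.13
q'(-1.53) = 29.54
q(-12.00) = -1323.00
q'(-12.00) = 218.00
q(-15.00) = -2058.00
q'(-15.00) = 272.00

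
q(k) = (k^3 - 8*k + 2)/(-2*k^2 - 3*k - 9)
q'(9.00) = -0.53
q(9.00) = -3.33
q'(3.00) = -0.47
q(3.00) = -0.14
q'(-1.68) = -0.48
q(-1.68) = -1.11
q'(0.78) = 0.35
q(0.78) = 0.30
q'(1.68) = -0.19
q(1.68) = 0.34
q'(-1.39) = -0.10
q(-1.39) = -1.20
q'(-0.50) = 1.00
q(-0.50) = -0.73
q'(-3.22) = -1.01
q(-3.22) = 0.28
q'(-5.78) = -0.72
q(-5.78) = 2.48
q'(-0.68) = 0.87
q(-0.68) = -0.90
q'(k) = (4*k + 3)*(k^3 - 8*k + 2)/(-2*k^2 - 3*k - 9)^2 + (3*k^2 - 8)/(-2*k^2 - 3*k - 9) = (-2*k^4 - 6*k^3 - 43*k^2 + 8*k + 78)/(4*k^4 + 12*k^3 + 45*k^2 + 54*k + 81)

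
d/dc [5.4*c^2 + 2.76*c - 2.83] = 10.8*c + 2.76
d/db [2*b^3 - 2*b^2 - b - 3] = 6*b^2 - 4*b - 1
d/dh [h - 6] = 1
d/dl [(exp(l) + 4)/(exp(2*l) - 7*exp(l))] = (-exp(2*l) - 8*exp(l) + 28)*exp(-l)/(exp(2*l) - 14*exp(l) + 49)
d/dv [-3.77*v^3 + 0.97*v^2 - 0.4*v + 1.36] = -11.31*v^2 + 1.94*v - 0.4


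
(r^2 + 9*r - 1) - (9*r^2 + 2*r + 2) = -8*r^2 + 7*r - 3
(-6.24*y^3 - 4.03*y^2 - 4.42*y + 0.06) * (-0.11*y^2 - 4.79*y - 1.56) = 0.6864*y^5 + 30.3329*y^4 + 29.5243*y^3 + 27.452*y^2 + 6.6078*y - 0.0936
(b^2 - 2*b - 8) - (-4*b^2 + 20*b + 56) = 5*b^2 - 22*b - 64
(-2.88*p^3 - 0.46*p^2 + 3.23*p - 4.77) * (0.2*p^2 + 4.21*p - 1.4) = -0.576*p^5 - 12.2168*p^4 + 2.7414*p^3 + 13.2883*p^2 - 24.6037*p + 6.678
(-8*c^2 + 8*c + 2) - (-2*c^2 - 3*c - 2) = -6*c^2 + 11*c + 4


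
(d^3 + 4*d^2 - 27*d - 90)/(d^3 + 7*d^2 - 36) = (d - 5)/(d - 2)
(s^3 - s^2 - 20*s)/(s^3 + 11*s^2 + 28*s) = (s - 5)/(s + 7)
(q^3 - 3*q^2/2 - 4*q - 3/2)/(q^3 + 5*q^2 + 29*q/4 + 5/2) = 2*(q^2 - 2*q - 3)/(2*q^2 + 9*q + 10)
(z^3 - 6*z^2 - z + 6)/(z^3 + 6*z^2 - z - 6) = (z - 6)/(z + 6)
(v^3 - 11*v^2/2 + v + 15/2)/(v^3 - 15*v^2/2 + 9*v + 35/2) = (2*v - 3)/(2*v - 7)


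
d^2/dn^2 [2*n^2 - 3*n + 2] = 4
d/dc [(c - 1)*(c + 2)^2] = 3*c*(c + 2)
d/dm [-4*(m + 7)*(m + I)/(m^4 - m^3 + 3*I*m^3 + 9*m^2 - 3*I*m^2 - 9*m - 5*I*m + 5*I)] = (8*m^4 + m^3*(80 + 32*I) + m^2*(-112 + 352*I) + m*(-304 - 224*I) + 392 + 160*I)/(m^7 + m^6*(-2 + 7*I) + m^5*(3 - 14*I) + m^4*(-4 + 53*I) + m^3*(67 - 92*I) + m^2*(-130 + 21*I) + m*(65 + 50*I) - 25*I)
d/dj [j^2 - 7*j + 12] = 2*j - 7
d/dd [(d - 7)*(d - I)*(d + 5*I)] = 3*d^2 + d*(-14 + 8*I) + 5 - 28*I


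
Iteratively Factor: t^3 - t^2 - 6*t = (t)*(t^2 - t - 6) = t*(t - 3)*(t + 2)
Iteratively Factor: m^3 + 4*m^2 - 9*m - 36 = (m + 4)*(m^2 - 9) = (m + 3)*(m + 4)*(m - 3)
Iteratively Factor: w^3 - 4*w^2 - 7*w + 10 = (w - 1)*(w^2 - 3*w - 10) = (w - 1)*(w + 2)*(w - 5)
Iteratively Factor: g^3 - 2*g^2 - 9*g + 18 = (g - 3)*(g^2 + g - 6) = (g - 3)*(g - 2)*(g + 3)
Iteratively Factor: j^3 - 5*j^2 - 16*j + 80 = (j - 4)*(j^2 - j - 20) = (j - 4)*(j + 4)*(j - 5)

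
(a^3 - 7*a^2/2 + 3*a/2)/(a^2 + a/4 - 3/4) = 2*a*(2*a^2 - 7*a + 3)/(4*a^2 + a - 3)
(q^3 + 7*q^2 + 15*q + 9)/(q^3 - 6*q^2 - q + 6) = (q^2 + 6*q + 9)/(q^2 - 7*q + 6)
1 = 1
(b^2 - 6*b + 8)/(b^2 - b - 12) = (b - 2)/(b + 3)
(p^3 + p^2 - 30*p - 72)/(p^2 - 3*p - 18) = p + 4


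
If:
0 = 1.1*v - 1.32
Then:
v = 1.20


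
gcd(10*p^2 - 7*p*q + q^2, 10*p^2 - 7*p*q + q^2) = 10*p^2 - 7*p*q + q^2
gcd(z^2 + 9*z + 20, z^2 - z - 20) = z + 4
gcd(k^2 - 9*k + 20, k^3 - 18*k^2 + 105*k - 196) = k - 4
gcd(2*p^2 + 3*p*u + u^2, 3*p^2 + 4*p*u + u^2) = p + u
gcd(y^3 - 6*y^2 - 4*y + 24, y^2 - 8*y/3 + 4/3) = y - 2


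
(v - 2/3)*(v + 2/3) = v^2 - 4/9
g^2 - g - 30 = (g - 6)*(g + 5)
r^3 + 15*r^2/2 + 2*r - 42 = (r - 2)*(r + 7/2)*(r + 6)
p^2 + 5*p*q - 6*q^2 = (p - q)*(p + 6*q)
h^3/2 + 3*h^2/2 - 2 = (h/2 + 1)*(h - 1)*(h + 2)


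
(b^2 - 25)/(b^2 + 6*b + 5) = (b - 5)/(b + 1)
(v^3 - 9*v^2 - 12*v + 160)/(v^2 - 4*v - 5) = (v^2 - 4*v - 32)/(v + 1)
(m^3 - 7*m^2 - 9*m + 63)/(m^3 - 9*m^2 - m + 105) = (m - 3)/(m - 5)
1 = 1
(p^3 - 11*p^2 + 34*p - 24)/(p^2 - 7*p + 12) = (p^2 - 7*p + 6)/(p - 3)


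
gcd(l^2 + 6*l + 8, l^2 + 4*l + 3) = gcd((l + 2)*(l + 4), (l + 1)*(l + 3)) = 1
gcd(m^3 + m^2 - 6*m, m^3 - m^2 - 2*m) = m^2 - 2*m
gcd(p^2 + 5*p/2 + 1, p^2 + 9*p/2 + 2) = p + 1/2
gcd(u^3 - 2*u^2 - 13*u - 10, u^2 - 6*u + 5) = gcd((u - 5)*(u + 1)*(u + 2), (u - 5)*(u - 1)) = u - 5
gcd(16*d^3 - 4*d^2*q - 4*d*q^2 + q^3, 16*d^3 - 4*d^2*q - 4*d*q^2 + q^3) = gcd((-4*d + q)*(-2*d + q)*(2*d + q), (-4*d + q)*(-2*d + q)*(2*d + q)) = 16*d^3 - 4*d^2*q - 4*d*q^2 + q^3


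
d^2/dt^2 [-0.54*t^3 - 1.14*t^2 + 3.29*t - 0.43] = -3.24*t - 2.28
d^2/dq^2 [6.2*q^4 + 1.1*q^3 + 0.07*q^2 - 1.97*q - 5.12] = 74.4*q^2 + 6.6*q + 0.14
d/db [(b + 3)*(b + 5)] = 2*b + 8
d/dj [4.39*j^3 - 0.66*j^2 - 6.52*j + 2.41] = 13.17*j^2 - 1.32*j - 6.52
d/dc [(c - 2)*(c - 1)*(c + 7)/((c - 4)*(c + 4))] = (c^4 - 29*c^2 - 156*c + 304)/(c^4 - 32*c^2 + 256)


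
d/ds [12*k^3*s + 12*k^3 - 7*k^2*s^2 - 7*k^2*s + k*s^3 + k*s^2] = k*(12*k^2 - 14*k*s - 7*k + 3*s^2 + 2*s)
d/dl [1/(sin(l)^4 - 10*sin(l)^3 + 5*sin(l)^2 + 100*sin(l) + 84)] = 2*(-2*sin(l)^3 + 15*sin(l)^2 - 5*sin(l) - 50)*cos(l)/(sin(l)^4 - 10*sin(l)^3 + 5*sin(l)^2 + 100*sin(l) + 84)^2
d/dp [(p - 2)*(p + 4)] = 2*p + 2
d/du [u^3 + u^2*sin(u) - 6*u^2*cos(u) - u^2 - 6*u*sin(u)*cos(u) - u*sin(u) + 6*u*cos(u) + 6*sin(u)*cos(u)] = 6*u^2*sin(u) + u^2*cos(u) + 3*u^2 - 4*u*sin(u) - 13*u*cos(u) - 6*u*cos(2*u) - 2*u - sin(u) - 3*sin(2*u) + 6*cos(u) + 6*cos(2*u)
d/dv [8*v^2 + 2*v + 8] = 16*v + 2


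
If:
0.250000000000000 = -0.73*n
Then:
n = -0.34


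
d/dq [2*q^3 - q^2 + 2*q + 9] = 6*q^2 - 2*q + 2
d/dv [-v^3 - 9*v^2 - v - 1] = -3*v^2 - 18*v - 1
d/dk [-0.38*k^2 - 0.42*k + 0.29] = -0.76*k - 0.42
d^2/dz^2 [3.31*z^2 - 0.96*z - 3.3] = 6.62000000000000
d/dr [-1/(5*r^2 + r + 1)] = (10*r + 1)/(5*r^2 + r + 1)^2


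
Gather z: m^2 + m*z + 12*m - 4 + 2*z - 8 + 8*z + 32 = m^2 + 12*m + z*(m + 10) + 20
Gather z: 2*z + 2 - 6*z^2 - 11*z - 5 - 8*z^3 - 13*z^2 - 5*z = -8*z^3 - 19*z^2 - 14*z - 3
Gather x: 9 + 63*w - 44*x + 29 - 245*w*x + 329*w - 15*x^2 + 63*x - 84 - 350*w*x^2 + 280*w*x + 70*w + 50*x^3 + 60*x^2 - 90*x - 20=462*w + 50*x^3 + x^2*(45 - 350*w) + x*(35*w - 71) - 66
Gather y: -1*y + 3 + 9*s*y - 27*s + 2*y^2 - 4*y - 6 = -27*s + 2*y^2 + y*(9*s - 5) - 3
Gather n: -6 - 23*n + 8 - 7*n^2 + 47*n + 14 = -7*n^2 + 24*n + 16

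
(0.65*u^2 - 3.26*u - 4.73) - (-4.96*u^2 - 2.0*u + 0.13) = 5.61*u^2 - 1.26*u - 4.86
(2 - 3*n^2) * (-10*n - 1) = 30*n^3 + 3*n^2 - 20*n - 2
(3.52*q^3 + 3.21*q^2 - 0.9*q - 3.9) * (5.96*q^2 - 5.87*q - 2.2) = 20.9792*q^5 - 1.5308*q^4 - 31.9507*q^3 - 25.023*q^2 + 24.873*q + 8.58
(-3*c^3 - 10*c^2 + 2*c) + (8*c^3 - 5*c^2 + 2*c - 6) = 5*c^3 - 15*c^2 + 4*c - 6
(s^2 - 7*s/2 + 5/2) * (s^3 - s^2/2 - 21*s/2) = s^5 - 4*s^4 - 25*s^3/4 + 71*s^2/2 - 105*s/4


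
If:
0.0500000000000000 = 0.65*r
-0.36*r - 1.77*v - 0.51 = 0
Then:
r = 0.08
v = -0.30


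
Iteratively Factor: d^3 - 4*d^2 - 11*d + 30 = (d - 2)*(d^2 - 2*d - 15) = (d - 5)*(d - 2)*(d + 3)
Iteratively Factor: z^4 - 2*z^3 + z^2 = (z)*(z^3 - 2*z^2 + z) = z*(z - 1)*(z^2 - z) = z*(z - 1)^2*(z)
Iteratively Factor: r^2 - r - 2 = (r + 1)*(r - 2)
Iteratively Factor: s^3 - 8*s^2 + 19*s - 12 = (s - 3)*(s^2 - 5*s + 4) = (s - 3)*(s - 1)*(s - 4)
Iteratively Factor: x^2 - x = (x)*(x - 1)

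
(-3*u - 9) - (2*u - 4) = -5*u - 5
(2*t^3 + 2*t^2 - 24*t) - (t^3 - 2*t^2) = t^3 + 4*t^2 - 24*t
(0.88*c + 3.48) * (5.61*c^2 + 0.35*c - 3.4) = 4.9368*c^3 + 19.8308*c^2 - 1.774*c - 11.832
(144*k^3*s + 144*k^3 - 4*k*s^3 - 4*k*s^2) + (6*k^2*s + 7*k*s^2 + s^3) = 144*k^3*s + 144*k^3 + 6*k^2*s - 4*k*s^3 + 3*k*s^2 + s^3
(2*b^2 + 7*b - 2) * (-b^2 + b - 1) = -2*b^4 - 5*b^3 + 7*b^2 - 9*b + 2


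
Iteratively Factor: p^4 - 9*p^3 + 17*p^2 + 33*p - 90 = (p - 3)*(p^3 - 6*p^2 - p + 30) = (p - 5)*(p - 3)*(p^2 - p - 6) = (p - 5)*(p - 3)^2*(p + 2)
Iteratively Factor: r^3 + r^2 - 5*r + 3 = (r - 1)*(r^2 + 2*r - 3) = (r - 1)*(r + 3)*(r - 1)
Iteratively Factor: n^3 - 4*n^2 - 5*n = (n - 5)*(n^2 + n) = n*(n - 5)*(n + 1)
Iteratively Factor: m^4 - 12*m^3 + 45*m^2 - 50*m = (m)*(m^3 - 12*m^2 + 45*m - 50) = m*(m - 5)*(m^2 - 7*m + 10) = m*(m - 5)^2*(m - 2)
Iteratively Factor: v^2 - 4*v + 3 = (v - 3)*(v - 1)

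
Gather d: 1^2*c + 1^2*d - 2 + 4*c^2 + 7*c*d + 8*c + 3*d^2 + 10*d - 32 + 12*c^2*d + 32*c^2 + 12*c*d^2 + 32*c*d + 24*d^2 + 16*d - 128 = 36*c^2 + 9*c + d^2*(12*c + 27) + d*(12*c^2 + 39*c + 27) - 162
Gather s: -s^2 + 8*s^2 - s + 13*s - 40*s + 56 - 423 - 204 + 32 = 7*s^2 - 28*s - 539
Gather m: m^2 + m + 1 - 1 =m^2 + m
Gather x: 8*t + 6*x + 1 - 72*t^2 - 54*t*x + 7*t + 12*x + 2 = -72*t^2 + 15*t + x*(18 - 54*t) + 3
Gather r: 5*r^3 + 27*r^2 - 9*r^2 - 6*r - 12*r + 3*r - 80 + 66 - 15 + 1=5*r^3 + 18*r^2 - 15*r - 28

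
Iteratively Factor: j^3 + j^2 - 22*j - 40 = (j - 5)*(j^2 + 6*j + 8) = (j - 5)*(j + 2)*(j + 4)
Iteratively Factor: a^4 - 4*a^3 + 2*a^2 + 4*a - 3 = (a + 1)*(a^3 - 5*a^2 + 7*a - 3) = (a - 3)*(a + 1)*(a^2 - 2*a + 1) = (a - 3)*(a - 1)*(a + 1)*(a - 1)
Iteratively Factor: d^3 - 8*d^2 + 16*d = (d - 4)*(d^2 - 4*d) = (d - 4)^2*(d)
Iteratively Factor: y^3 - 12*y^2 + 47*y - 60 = (y - 5)*(y^2 - 7*y + 12) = (y - 5)*(y - 4)*(y - 3)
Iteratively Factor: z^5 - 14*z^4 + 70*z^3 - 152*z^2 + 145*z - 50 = (z - 5)*(z^4 - 9*z^3 + 25*z^2 - 27*z + 10) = (z - 5)*(z - 1)*(z^3 - 8*z^2 + 17*z - 10) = (z - 5)*(z - 1)^2*(z^2 - 7*z + 10) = (z - 5)^2*(z - 1)^2*(z - 2)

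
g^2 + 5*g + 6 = (g + 2)*(g + 3)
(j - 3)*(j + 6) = j^2 + 3*j - 18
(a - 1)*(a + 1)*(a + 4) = a^3 + 4*a^2 - a - 4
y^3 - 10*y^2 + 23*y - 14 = (y - 7)*(y - 2)*(y - 1)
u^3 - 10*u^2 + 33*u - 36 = (u - 4)*(u - 3)^2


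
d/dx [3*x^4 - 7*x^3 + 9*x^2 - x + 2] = 12*x^3 - 21*x^2 + 18*x - 1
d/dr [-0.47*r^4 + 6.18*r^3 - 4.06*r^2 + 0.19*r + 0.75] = -1.88*r^3 + 18.54*r^2 - 8.12*r + 0.19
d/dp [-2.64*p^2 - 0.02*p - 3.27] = -5.28*p - 0.02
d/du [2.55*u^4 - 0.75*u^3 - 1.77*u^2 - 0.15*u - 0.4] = 10.2*u^3 - 2.25*u^2 - 3.54*u - 0.15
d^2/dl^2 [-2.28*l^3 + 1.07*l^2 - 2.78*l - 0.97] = 2.14 - 13.68*l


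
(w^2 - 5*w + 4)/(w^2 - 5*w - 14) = (-w^2 + 5*w - 4)/(-w^2 + 5*w + 14)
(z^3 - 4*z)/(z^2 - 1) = z*(z^2 - 4)/(z^2 - 1)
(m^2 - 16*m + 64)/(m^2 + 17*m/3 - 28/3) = 3*(m^2 - 16*m + 64)/(3*m^2 + 17*m - 28)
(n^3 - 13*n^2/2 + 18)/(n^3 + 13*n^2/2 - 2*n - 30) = (2*n^2 - 9*n - 18)/(2*n^2 + 17*n + 30)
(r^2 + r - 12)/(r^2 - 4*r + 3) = (r + 4)/(r - 1)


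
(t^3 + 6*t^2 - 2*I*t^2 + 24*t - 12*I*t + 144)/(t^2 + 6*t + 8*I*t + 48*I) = (t^2 - 2*I*t + 24)/(t + 8*I)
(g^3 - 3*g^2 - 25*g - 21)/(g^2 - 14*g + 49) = (g^2 + 4*g + 3)/(g - 7)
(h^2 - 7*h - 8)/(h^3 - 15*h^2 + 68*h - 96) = (h + 1)/(h^2 - 7*h + 12)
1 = 1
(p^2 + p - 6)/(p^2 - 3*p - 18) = (p - 2)/(p - 6)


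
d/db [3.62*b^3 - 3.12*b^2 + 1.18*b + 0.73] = 10.86*b^2 - 6.24*b + 1.18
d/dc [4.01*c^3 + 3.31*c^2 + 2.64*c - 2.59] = 12.03*c^2 + 6.62*c + 2.64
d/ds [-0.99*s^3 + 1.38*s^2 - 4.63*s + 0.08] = -2.97*s^2 + 2.76*s - 4.63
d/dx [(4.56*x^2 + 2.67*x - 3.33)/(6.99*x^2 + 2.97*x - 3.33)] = (-5.12009999999999*x^2 + 16.1838*x + 0.999000000000001)/(48.8601*x^4 + 41.5206*x^3 - 37.7325*x^2 - 19.7802*x + 11.0889)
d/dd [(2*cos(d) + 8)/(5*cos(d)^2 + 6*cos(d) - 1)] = 10*(cos(d)^2 + 8*cos(d) + 5)*sin(d)/(-5*sin(d)^2 + 6*cos(d) + 4)^2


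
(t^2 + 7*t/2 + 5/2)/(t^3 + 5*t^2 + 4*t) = (t + 5/2)/(t*(t + 4))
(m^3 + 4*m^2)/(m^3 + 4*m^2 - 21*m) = m*(m + 4)/(m^2 + 4*m - 21)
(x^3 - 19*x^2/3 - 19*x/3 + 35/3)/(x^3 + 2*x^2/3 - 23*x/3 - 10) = (x^2 - 8*x + 7)/(x^2 - x - 6)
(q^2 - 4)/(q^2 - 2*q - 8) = (q - 2)/(q - 4)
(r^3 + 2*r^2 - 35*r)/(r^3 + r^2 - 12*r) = (r^2 + 2*r - 35)/(r^2 + r - 12)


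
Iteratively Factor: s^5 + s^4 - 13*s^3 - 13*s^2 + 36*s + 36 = (s + 2)*(s^4 - s^3 - 11*s^2 + 9*s + 18) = (s - 2)*(s + 2)*(s^3 + s^2 - 9*s - 9) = (s - 3)*(s - 2)*(s + 2)*(s^2 + 4*s + 3) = (s - 3)*(s - 2)*(s + 1)*(s + 2)*(s + 3)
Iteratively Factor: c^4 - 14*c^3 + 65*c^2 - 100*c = (c - 5)*(c^3 - 9*c^2 + 20*c) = c*(c - 5)*(c^2 - 9*c + 20) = c*(c - 5)^2*(c - 4)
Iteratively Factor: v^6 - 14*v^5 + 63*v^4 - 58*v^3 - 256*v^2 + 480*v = (v + 2)*(v^5 - 16*v^4 + 95*v^3 - 248*v^2 + 240*v) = (v - 4)*(v + 2)*(v^4 - 12*v^3 + 47*v^2 - 60*v) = v*(v - 4)*(v + 2)*(v^3 - 12*v^2 + 47*v - 60) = v*(v - 4)^2*(v + 2)*(v^2 - 8*v + 15) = v*(v - 4)^2*(v - 3)*(v + 2)*(v - 5)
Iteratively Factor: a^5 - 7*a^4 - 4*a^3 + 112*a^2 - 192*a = (a)*(a^4 - 7*a^3 - 4*a^2 + 112*a - 192) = a*(a - 4)*(a^3 - 3*a^2 - 16*a + 48) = a*(a - 4)*(a + 4)*(a^2 - 7*a + 12) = a*(a - 4)*(a - 3)*(a + 4)*(a - 4)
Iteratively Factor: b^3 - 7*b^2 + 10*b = (b - 5)*(b^2 - 2*b) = (b - 5)*(b - 2)*(b)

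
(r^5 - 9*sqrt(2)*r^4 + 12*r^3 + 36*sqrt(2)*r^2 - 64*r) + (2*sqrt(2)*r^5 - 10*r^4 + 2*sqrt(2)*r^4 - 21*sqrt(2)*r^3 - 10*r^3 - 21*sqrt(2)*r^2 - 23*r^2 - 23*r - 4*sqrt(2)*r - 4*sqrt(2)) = r^5 + 2*sqrt(2)*r^5 - 10*r^4 - 7*sqrt(2)*r^4 - 21*sqrt(2)*r^3 + 2*r^3 - 23*r^2 + 15*sqrt(2)*r^2 - 87*r - 4*sqrt(2)*r - 4*sqrt(2)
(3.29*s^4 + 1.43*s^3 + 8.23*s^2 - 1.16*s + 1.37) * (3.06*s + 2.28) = 10.0674*s^5 + 11.877*s^4 + 28.4442*s^3 + 15.2148*s^2 + 1.5474*s + 3.1236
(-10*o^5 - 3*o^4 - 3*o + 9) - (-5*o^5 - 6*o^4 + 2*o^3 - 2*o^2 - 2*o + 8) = -5*o^5 + 3*o^4 - 2*o^3 + 2*o^2 - o + 1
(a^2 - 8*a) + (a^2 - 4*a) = 2*a^2 - 12*a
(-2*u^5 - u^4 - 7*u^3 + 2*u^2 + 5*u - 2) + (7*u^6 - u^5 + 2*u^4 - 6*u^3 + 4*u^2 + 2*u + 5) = 7*u^6 - 3*u^5 + u^4 - 13*u^3 + 6*u^2 + 7*u + 3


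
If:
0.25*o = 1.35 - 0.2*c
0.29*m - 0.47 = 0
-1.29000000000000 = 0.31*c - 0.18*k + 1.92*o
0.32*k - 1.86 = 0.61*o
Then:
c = 9.21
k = 2.07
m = 1.62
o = -1.96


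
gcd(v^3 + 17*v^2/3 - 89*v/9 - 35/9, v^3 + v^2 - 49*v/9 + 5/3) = v - 5/3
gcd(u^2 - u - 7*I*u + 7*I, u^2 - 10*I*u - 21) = u - 7*I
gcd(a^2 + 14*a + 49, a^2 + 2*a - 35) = a + 7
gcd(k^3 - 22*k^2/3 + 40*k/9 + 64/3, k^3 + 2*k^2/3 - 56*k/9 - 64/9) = k^2 - 4*k/3 - 32/9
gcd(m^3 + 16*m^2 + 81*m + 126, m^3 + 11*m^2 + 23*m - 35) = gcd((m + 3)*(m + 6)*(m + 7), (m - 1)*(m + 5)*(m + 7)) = m + 7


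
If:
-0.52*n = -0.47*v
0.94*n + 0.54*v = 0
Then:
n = 0.00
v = 0.00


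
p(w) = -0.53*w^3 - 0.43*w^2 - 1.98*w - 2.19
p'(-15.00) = -346.83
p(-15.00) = 1719.51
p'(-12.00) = -220.62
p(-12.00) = 875.49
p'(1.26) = -5.59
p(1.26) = -6.43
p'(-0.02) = -1.96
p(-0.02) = -2.15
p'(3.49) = -24.35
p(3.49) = -36.87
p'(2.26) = -12.04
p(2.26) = -14.98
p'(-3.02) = -13.88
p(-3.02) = 14.47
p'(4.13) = -32.65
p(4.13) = -55.04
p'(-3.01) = -13.80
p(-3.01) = 14.33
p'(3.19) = -20.90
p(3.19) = -30.09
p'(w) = -1.59*w^2 - 0.86*w - 1.98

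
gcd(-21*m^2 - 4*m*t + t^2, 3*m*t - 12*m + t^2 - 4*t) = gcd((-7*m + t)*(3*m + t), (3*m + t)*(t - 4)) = 3*m + t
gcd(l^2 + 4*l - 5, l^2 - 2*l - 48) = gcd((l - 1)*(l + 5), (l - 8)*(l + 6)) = 1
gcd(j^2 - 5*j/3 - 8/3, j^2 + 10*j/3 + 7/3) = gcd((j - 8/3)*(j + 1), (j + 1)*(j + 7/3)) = j + 1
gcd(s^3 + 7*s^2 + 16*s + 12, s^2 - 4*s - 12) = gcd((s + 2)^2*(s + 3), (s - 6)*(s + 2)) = s + 2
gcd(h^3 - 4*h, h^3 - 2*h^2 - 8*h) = h^2 + 2*h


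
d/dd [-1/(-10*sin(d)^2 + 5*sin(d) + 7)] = 5*(1 - 4*sin(d))*cos(d)/(-10*sin(d)^2 + 5*sin(d) + 7)^2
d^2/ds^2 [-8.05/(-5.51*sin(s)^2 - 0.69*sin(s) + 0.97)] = (-977.59522*sin(s)^4 - 91.815885*sin(s)^3 + 1290.460885*sin(s)^2 + 178.243905*sin(s) + 93.71488)/(5.51*sin(s)^2 + 0.69*sin(s) - 0.97)^3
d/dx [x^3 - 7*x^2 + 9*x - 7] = 3*x^2 - 14*x + 9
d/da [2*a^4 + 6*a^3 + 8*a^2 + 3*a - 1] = 8*a^3 + 18*a^2 + 16*a + 3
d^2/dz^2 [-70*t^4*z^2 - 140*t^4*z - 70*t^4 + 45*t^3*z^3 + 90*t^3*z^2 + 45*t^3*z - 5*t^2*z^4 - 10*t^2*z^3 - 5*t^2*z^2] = t^2*(-140*t^2 + 270*t*z + 180*t - 60*z^2 - 60*z - 10)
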